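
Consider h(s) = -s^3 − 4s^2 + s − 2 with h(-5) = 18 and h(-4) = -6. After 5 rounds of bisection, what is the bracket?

s = -4.5 gives h = 3.625, positive; keep [-4.5, -4]
s = -4.25 gives h = -1.734375, negative; keep [-4.5, -4.25]
s = -4.375 gives h = 0.802734, positive; keep [-4.375, -4.25]
s = -4.3125 gives h = -0.5007, negative; keep [-4.375, -4.3125]
s = -4.34375 gives h = 0.1422, positive; keep [-4.34375, -4.3125]

[-4.34375, -4.3125]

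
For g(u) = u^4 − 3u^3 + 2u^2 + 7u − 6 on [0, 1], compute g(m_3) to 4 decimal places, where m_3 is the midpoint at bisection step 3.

midpoint 0.5: g = -2.3125 < 0 → [0.5, 1]
midpoint 0.75: g = -0.574219 < 0 → [0.75, 1]
midpoint 0.875: g = 0.232666 > 0 → [0.75, 0.875]

0.2327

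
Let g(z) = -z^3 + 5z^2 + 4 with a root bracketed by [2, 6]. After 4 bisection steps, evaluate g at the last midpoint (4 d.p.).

-2.8906

g(4) = 20 > 0, so the root lies in [4, 6]
g(5) = 4 > 0, so the root lies in [5, 6]
g(5.5) = -11.125 < 0, so the root lies in [5, 5.5]
g(5.25) = -2.8906 < 0, so the root lies in [5, 5.25]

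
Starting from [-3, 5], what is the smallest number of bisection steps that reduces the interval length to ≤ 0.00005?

18

Width after n steps is 8/2^n. Need 2^n ≥ 8/0.00005 = 160000.
2^17 = 131072 < 160000 ≤ 2^18 = 262144, so n = 18.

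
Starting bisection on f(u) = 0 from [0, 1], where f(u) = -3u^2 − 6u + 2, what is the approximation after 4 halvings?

m = 0.5, f(m) = -1.75 (−); new bracket [0, 0.5]
m = 0.25, f(m) = 0.3125 (+); new bracket [0.25, 0.5]
m = 0.375, f(m) = -0.671875 (−); new bracket [0.25, 0.375]
m = 0.3125, f(m) = -0.168 (−); new bracket [0.25, 0.3125]

0.3125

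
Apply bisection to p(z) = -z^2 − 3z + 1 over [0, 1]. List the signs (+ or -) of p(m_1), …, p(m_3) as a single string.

p(0.5) = -0.75 < 0, so the root lies in [0, 0.5]
p(0.25) = 0.1875 > 0, so the root lies in [0.25, 0.5]
p(0.375) = -0.265625 < 0, so the root lies in [0.25, 0.375]

-+-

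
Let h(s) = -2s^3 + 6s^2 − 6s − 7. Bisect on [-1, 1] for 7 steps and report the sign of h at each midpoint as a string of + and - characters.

--+-++-

s = 0 gives h = -7, negative; keep [-1, 0]
s = -0.5 gives h = -2.25, negative; keep [-1, -0.5]
s = -0.75 gives h = 1.71875, positive; keep [-0.75, -0.5]
s = -0.625 gives h = -0.418, negative; keep [-0.75, -0.625]
s = -0.6875 gives h = 0.6108, positive; keep [-0.6875, -0.625]
s = -0.65625 gives h = 0.0867, positive; keep [-0.65625, -0.625]
s = -0.640625 gives h = -0.168, negative; keep [-0.65625, -0.640625]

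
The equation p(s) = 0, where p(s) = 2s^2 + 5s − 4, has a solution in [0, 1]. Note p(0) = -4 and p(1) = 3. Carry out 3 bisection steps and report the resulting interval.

[0.625, 0.75]

p(0.5) = -1 < 0, so the root lies in [0.5, 1]
p(0.75) = 0.875 > 0, so the root lies in [0.5, 0.75]
p(0.625) = -0.09375 < 0, so the root lies in [0.625, 0.75]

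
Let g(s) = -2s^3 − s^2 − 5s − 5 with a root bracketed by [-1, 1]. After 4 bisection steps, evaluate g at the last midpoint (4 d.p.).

g(0) = -5 < 0, so the root lies in [-1, 0]
g(-0.5) = -2.5 < 0, so the root lies in [-1, -0.5]
g(-0.75) = -0.96875 < 0, so the root lies in [-1, -0.75]
g(-0.875) = -0.0508 < 0, so the root lies in [-1, -0.875]

-0.0508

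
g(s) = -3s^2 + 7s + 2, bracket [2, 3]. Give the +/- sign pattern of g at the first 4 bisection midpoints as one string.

m = 2.5, g(m) = 0.75 (+); new bracket [2.5, 3]
m = 2.75, g(m) = -1.4375 (−); new bracket [2.5, 2.75]
m = 2.625, g(m) = -0.296875 (−); new bracket [2.5, 2.625]
m = 2.5625, g(m) = 0.2383 (+); new bracket [2.5625, 2.625]

+--+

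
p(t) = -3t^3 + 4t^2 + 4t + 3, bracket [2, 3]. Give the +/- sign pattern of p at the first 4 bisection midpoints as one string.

--+-

t = 2.5 gives p = -8.875, negative; keep [2, 2.5]
t = 2.25 gives p = -1.921875, negative; keep [2, 2.25]
t = 2.125 gives p = 0.775391, positive; keep [2.125, 2.25]
t = 2.1875 gives p = -0.512, negative; keep [2.125, 2.1875]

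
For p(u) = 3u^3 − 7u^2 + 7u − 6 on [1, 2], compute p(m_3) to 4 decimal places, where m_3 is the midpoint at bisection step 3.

-0.2363

midpoint 1.5: p = -1.125 < 0 → [1.5, 2]
midpoint 1.75: p = 0.890625 > 0 → [1.5, 1.75]
midpoint 1.625: p = -0.236328 < 0 → [1.625, 1.75]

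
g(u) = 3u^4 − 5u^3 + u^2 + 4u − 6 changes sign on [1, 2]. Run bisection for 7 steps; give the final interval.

[1.453125, 1.4609375]

u = 1.5 gives g = 0.5625, positive; keep [1, 1.5]
u = 1.25 gives g = -1.878906, negative; keep [1.25, 1.5]
u = 1.375 gives g = -0.884033, negative; keep [1.375, 1.5]
u = 1.4375 gives g = -0.2258, negative; keep [1.4375, 1.5]
u = 1.46875 gives g = 0.151, positive; keep [1.4375, 1.46875]
u = 1.453125 gives g = -0.0416, negative; keep [1.453125, 1.46875]
u = 1.4609375 gives g = 0.0536, positive; keep [1.453125, 1.4609375]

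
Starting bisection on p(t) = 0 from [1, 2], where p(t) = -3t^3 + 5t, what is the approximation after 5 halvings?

midpoint 1.5: p = -2.625 < 0 → [1, 1.5]
midpoint 1.25: p = 0.390625 > 0 → [1.25, 1.5]
midpoint 1.375: p = -0.923828 < 0 → [1.25, 1.375]
midpoint 1.3125: p = -0.2205 < 0 → [1.25, 1.3125]
midpoint 1.28125: p = 0.0963 > 0 → [1.28125, 1.3125]

1.28125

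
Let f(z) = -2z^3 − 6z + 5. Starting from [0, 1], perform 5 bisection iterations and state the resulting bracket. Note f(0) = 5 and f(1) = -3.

[0.6875, 0.71875]

f(0.5) = 1.75 > 0, so the root lies in [0.5, 1]
f(0.75) = -0.34375 < 0, so the root lies in [0.5, 0.75]
f(0.625) = 0.761719 > 0, so the root lies in [0.625, 0.75]
f(0.6875) = 0.2251 > 0, so the root lies in [0.6875, 0.75]
f(0.71875) = -0.0551 < 0, so the root lies in [0.6875, 0.71875]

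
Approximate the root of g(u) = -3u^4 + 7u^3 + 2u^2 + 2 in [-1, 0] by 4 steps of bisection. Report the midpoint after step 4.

-0.6875

midpoint -0.5: g = 1.4375 > 0 → [-1, -0.5]
midpoint -0.75: g = -0.777344 < 0 → [-0.75, -0.5]
midpoint -0.625: g = 0.614502 > 0 → [-0.75, -0.625]
midpoint -0.6875: g = 0.0004 > 0 → [-0.75, -0.6875]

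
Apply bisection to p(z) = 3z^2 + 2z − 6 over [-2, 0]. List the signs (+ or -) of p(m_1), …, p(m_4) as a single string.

z = -1 gives p = -5, negative; keep [-2, -1]
z = -1.5 gives p = -2.25, negative; keep [-2, -1.5]
z = -1.75 gives p = -0.3125, negative; keep [-2, -1.75]
z = -1.875 gives p = 0.7969, positive; keep [-1.875, -1.75]

---+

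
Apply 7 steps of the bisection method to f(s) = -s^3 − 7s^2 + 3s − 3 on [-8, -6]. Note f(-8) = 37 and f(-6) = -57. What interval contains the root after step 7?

[-7.46875, -7.453125]

s = -7 gives f = -24, negative; keep [-8, -7]
s = -7.5 gives f = 2.625, positive; keep [-7.5, -7]
s = -7.25 gives f = -11.609375, negative; keep [-7.5, -7.25]
s = -7.375 gives f = -4.7285, negative; keep [-7.5, -7.375]
s = -7.4375 gives f = -1.1116, negative; keep [-7.5, -7.4375]
s = -7.46875 gives f = 0.7417, positive; keep [-7.46875, -7.4375]
s = -7.453125 gives f = -0.1887, negative; keep [-7.46875, -7.453125]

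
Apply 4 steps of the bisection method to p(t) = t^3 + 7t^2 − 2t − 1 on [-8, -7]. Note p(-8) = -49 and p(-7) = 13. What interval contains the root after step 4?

[-7.3125, -7.25]

p(-7.5) = -14.125 < 0, so the root lies in [-7.5, -7]
p(-7.25) = 0.359375 > 0, so the root lies in [-7.5, -7.25]
p(-7.375) = -6.646484 < 0, so the root lies in [-7.375, -7.25]
p(-7.3125) = -3.0852 < 0, so the root lies in [-7.3125, -7.25]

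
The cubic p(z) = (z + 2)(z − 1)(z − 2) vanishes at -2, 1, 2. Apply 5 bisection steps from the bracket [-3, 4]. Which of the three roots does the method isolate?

-2

z = 0.5 gives p = 1.875, positive; keep [-3, 0.5]
z = -1.25 gives p = 5.484375, positive; keep [-3, -1.25]
z = -2.125 gives p = -1.611328, negative; keep [-2.125, -1.25]
z = -1.6875 gives p = 3.0969, positive; keep [-2.125, -1.6875]
z = -1.90625 gives p = 1.0643, positive; keep [-2.125, -1.90625]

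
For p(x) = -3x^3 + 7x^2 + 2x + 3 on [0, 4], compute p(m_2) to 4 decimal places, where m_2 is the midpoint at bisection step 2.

-9.0000

m = 2, p(m) = 11 (+); new bracket [2, 4]
m = 3, p(m) = -9 (−); new bracket [2, 3]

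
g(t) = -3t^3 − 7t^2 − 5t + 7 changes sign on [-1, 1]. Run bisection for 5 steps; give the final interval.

t = 0 gives g = 7, positive; keep [0, 1]
t = 0.5 gives g = 2.375, positive; keep [0.5, 1]
t = 0.75 gives g = -1.953125, negative; keep [0.5, 0.75]
t = 0.625 gives g = 0.4082, positive; keep [0.625, 0.75]
t = 0.6875 gives g = -0.7209, negative; keep [0.625, 0.6875]

[0.625, 0.6875]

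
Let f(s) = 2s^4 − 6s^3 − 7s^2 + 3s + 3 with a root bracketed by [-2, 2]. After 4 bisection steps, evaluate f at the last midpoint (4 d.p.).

s = 0 gives f = 3, positive; keep [0, 2]
s = 1 gives f = -5, negative; keep [0, 1]
s = 0.5 gives f = 2.125, positive; keep [0.5, 1]
s = 0.75 gives f = -0.5859, negative; keep [0.5, 0.75]

-0.5859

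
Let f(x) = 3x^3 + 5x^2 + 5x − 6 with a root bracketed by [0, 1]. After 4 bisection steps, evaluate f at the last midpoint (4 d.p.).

f(0.5) = -1.875 < 0, so the root lies in [0.5, 1]
f(0.75) = 1.828125 > 0, so the root lies in [0.5, 0.75]
f(0.625) = -0.189453 < 0, so the root lies in [0.625, 0.75]
f(0.6875) = 0.7756 > 0, so the root lies in [0.625, 0.6875]

0.7756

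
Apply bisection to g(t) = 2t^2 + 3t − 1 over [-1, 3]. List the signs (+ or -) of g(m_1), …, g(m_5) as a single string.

+-+-+

t = 1 gives g = 4, positive; keep [-1, 1]
t = 0 gives g = -1, negative; keep [0, 1]
t = 0.5 gives g = 1, positive; keep [0, 0.5]
t = 0.25 gives g = -0.125, negative; keep [0.25, 0.5]
t = 0.375 gives g = 0.4062, positive; keep [0.25, 0.375]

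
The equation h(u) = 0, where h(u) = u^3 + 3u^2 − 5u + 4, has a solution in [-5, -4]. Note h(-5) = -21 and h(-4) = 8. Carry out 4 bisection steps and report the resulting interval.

midpoint -4.5: h = -3.875 < 0 → [-4.5, -4]
midpoint -4.25: h = 2.671875 > 0 → [-4.5, -4.25]
midpoint -4.375: h = -0.443359 < 0 → [-4.375, -4.25]
midpoint -4.3125: h = 1.1531 > 0 → [-4.375, -4.3125]

[-4.375, -4.3125]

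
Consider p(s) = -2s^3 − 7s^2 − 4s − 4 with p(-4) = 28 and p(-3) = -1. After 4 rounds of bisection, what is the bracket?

p(-3.5) = 10 > 0, so the root lies in [-3.5, -3]
p(-3.25) = 3.71875 > 0, so the root lies in [-3.25, -3]
p(-3.125) = 1.175781 > 0, so the root lies in [-3.125, -3]
p(-3.0625) = 0.0435 > 0, so the root lies in [-3.0625, -3]

[-3.0625, -3]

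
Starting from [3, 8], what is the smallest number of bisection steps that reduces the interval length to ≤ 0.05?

Width after n steps is 5/2^n. Need 2^n ≥ 5/0.05 = 100.
2^6 = 64 < 100 ≤ 2^7 = 128, so n = 7.

7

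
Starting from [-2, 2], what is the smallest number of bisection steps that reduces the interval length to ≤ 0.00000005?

Width after n steps is 4/2^n. Need 2^n ≥ 4/0.00000005 = 80000000.
2^26 = 67108864 < 80000000 ≤ 2^27 = 134217728, so n = 27.

27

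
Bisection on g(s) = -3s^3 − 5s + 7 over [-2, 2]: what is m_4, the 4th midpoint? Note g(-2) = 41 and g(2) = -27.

midpoint 0: g = 7 > 0 → [0, 2]
midpoint 1: g = -1 < 0 → [0, 1]
midpoint 0.5: g = 4.125 > 0 → [0.5, 1]
midpoint 0.75: g = 1.9844 > 0 → [0.75, 1]

0.75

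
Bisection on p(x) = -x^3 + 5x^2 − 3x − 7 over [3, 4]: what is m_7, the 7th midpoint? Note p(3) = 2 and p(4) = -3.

3.6484375

midpoint 3.5: p = 0.875 > 0 → [3.5, 4]
midpoint 3.75: p = -0.671875 < 0 → [3.5, 3.75]
midpoint 3.625: p = 0.193359 > 0 → [3.625, 3.75]
midpoint 3.6875: p = -0.2156 < 0 → [3.625, 3.6875]
midpoint 3.65625: p = -0.0053 < 0 → [3.625, 3.65625]
midpoint 3.640625: p = 0.0955 > 0 → [3.640625, 3.65625]
midpoint 3.6484375: p = 0.0455 > 0 → [3.6484375, 3.65625]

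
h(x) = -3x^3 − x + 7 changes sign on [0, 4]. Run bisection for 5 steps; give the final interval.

[1.125, 1.25]

x = 2 gives h = -19, negative; keep [0, 2]
x = 1 gives h = 3, positive; keep [1, 2]
x = 1.5 gives h = -4.625, negative; keep [1, 1.5]
x = 1.25 gives h = -0.1094, negative; keep [1, 1.25]
x = 1.125 gives h = 1.6035, positive; keep [1.125, 1.25]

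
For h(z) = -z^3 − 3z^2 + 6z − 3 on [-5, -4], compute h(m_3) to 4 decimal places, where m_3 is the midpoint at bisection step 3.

-2.9316

midpoint -4.5: h = 0.375 > 0 → [-4.5, -4]
midpoint -4.25: h = -5.921875 < 0 → [-4.5, -4.25]
midpoint -4.375: h = -2.931641 < 0 → [-4.5, -4.375]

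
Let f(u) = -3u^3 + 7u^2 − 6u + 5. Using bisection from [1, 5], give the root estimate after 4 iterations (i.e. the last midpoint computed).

1.75

u = 3 gives f = -31, negative; keep [1, 3]
u = 2 gives f = -3, negative; keep [1, 2]
u = 1.5 gives f = 1.625, positive; keep [1.5, 2]
u = 1.75 gives f = -0.1406, negative; keep [1.5, 1.75]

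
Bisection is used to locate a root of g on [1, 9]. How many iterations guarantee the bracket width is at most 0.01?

10

Width after n steps is 8/2^n. Need 2^n ≥ 8/0.01 = 800.
2^9 = 512 < 800 ≤ 2^10 = 1024, so n = 10.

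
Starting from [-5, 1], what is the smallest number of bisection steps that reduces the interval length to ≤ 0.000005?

Width after n steps is 6/2^n. Need 2^n ≥ 6/0.000005 = 1200000.
2^20 = 1048576 < 1200000 ≤ 2^21 = 2097152, so n = 21.

21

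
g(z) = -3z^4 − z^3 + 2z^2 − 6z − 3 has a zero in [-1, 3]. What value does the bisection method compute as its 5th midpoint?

g(1) = -11 < 0, so the root lies in [-1, 1]
g(0) = -3 < 0, so the root lies in [-1, 0]
g(-0.5) = 0.4375 > 0, so the root lies in [-0.5, 0]
g(-0.25) = -1.3711 < 0, so the root lies in [-0.5, -0.25]
g(-0.375) = -0.4753 < 0, so the root lies in [-0.5, -0.375]

-0.375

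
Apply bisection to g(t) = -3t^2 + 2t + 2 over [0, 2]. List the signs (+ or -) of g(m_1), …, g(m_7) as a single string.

+--++-+

t = 1 gives g = 1, positive; keep [1, 2]
t = 1.5 gives g = -1.75, negative; keep [1, 1.5]
t = 1.25 gives g = -0.1875, negative; keep [1, 1.25]
t = 1.125 gives g = 0.4531, positive; keep [1.125, 1.25]
t = 1.1875 gives g = 0.1445, positive; keep [1.1875, 1.25]
t = 1.21875 gives g = -0.0186, negative; keep [1.1875, 1.21875]
t = 1.203125 gives g = 0.0637, positive; keep [1.203125, 1.21875]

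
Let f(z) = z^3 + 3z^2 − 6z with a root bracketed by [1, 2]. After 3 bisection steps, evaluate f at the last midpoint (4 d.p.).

midpoint 1.5: f = 1.125 > 0 → [1, 1.5]
midpoint 1.25: f = -0.859375 < 0 → [1.25, 1.5]
midpoint 1.375: f = 0.021484 > 0 → [1.25, 1.375]

0.0215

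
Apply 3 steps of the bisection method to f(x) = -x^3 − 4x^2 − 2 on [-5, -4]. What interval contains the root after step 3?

[-4.125, -4]

f(-4.5) = 8.125 > 0, so the root lies in [-4.5, -4]
f(-4.25) = 2.515625 > 0, so the root lies in [-4.25, -4]
f(-4.125) = 0.126953 > 0, so the root lies in [-4.125, -4]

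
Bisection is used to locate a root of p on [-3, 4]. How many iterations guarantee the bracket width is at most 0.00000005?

28

Width after n steps is 7/2^n. Need 2^n ≥ 7/0.00000005 = 140000000.
2^27 = 134217728 < 140000000 ≤ 2^28 = 268435456, so n = 28.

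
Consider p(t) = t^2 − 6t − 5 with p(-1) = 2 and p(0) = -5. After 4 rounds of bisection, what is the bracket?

[-0.75, -0.6875]

t = -0.5 gives p = -1.75, negative; keep [-1, -0.5]
t = -0.75 gives p = 0.0625, positive; keep [-0.75, -0.5]
t = -0.625 gives p = -0.859375, negative; keep [-0.75, -0.625]
t = -0.6875 gives p = -0.4023, negative; keep [-0.75, -0.6875]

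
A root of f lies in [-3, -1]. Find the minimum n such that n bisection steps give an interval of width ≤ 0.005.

9

Width after n steps is 2/2^n. Need 2^n ≥ 2/0.005 = 400.
2^8 = 256 < 400 ≤ 2^9 = 512, so n = 9.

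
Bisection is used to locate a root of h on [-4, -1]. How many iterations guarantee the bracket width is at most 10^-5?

Width after n steps is 3/2^n. Need 2^n ≥ 3/10^-5 = 300000.
2^18 = 262144 < 300000 ≤ 2^19 = 524288, so n = 19.

19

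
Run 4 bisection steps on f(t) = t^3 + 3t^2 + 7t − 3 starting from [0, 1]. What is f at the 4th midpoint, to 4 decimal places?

t = 0.5 gives f = 1.375, positive; keep [0, 0.5]
t = 0.25 gives f = -1.046875, negative; keep [0.25, 0.5]
t = 0.375 gives f = 0.099609, positive; keep [0.25, 0.375]
t = 0.3125 gives f = -0.489, negative; keep [0.3125, 0.375]

-0.4890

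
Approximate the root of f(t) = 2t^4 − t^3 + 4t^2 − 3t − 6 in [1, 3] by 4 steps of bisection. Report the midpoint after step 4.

m = 2, f(m) = 28 (+); new bracket [1, 2]
m = 1.5, f(m) = 5.25 (+); new bracket [1, 1.5]
m = 1.25, f(m) = -0.570312 (−); new bracket [1.25, 1.5]
m = 1.375, f(m) = 1.9868 (+); new bracket [1.25, 1.375]

1.375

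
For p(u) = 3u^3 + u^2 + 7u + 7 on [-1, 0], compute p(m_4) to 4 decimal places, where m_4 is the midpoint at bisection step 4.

midpoint -0.5: p = 3.375 > 0 → [-1, -0.5]
midpoint -0.75: p = 1.046875 > 0 → [-1, -0.75]
midpoint -0.875: p = -0.369141 < 0 → [-0.875, -0.75]
midpoint -0.8125: p = 0.3635 > 0 → [-0.875, -0.8125]

0.3635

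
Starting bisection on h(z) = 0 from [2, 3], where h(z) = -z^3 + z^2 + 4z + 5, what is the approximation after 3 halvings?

2.875

h(2.5) = 5.625 > 0, so the root lies in [2.5, 3]
h(2.75) = 2.765625 > 0, so the root lies in [2.75, 3]
h(2.875) = 1.001953 > 0, so the root lies in [2.875, 3]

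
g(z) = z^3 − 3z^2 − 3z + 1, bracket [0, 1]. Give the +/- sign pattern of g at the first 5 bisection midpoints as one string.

-+---

z = 0.5 gives g = -1.125, negative; keep [0, 0.5]
z = 0.25 gives g = 0.078125, positive; keep [0.25, 0.5]
z = 0.375 gives g = -0.494141, negative; keep [0.25, 0.375]
z = 0.3125 gives g = -0.2, negative; keep [0.25, 0.3125]
z = 0.28125 gives g = -0.0588, negative; keep [0.25, 0.28125]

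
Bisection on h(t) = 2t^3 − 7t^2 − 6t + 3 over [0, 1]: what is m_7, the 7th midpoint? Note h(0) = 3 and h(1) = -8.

0.3671875

t = 0.5 gives h = -1.5, negative; keep [0, 0.5]
t = 0.25 gives h = 1.09375, positive; keep [0.25, 0.5]
t = 0.375 gives h = -0.128906, negative; keep [0.25, 0.375]
t = 0.3125 gives h = 0.5024, positive; keep [0.3125, 0.375]
t = 0.34375 gives h = 0.1916, positive; keep [0.34375, 0.375]
t = 0.359375 gives h = 0.0325, positive; keep [0.359375, 0.375]
t = 0.3671875 gives h = -0.0479, negative; keep [0.359375, 0.3671875]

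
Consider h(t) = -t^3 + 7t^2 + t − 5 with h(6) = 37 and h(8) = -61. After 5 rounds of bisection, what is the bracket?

h(7) = 2 > 0, so the root lies in [7, 8]
h(7.5) = -25.625 < 0, so the root lies in [7, 7.5]
h(7.25) = -10.890625 < 0, so the root lies in [7, 7.25]
h(7.125) = -4.2207 < 0, so the root lies in [7, 7.125]
h(7.0625) = -1.0549 < 0, so the root lies in [7, 7.0625]

[7, 7.0625]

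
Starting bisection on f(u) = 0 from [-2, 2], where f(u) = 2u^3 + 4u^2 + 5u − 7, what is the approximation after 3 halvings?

0.5

m = 0, f(m) = -7 (−); new bracket [0, 2]
m = 1, f(m) = 4 (+); new bracket [0, 1]
m = 0.5, f(m) = -3.25 (−); new bracket [0.5, 1]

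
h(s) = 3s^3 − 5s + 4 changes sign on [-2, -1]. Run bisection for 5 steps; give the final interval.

[-1.59375, -1.5625]

midpoint -1.5: h = 1.375 > 0 → [-2, -1.5]
midpoint -1.75: h = -3.328125 < 0 → [-1.75, -1.5]
midpoint -1.625: h = -0.748047 < 0 → [-1.625, -1.5]
midpoint -1.5625: h = 0.3684 > 0 → [-1.625, -1.5625]
midpoint -1.59375: h = -0.1758 < 0 → [-1.59375, -1.5625]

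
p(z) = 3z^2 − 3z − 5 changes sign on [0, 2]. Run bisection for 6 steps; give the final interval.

[1.875, 1.90625]

m = 1, p(m) = -5 (−); new bracket [1, 2]
m = 1.5, p(m) = -2.75 (−); new bracket [1.5, 2]
m = 1.75, p(m) = -1.0625 (−); new bracket [1.75, 2]
m = 1.875, p(m) = -0.0781 (−); new bracket [1.875, 2]
m = 1.9375, p(m) = 0.4492 (+); new bracket [1.875, 1.9375]
m = 1.90625, p(m) = 0.1826 (+); new bracket [1.875, 1.90625]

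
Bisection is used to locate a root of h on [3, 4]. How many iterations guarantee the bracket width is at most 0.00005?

15

Width after n steps is 1/2^n. Need 2^n ≥ 1/0.00005 = 20000.
2^14 = 16384 < 20000 ≤ 2^15 = 32768, so n = 15.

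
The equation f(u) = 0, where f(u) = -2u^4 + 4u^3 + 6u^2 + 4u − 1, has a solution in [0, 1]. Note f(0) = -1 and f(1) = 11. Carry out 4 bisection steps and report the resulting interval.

[0.1875, 0.25]

f(0.5) = 2.875 > 0, so the root lies in [0, 0.5]
f(0.25) = 0.429688 > 0, so the root lies in [0, 0.25]
f(0.125) = -0.398926 < 0, so the root lies in [0.125, 0.25]
f(0.1875) = -0.0152 < 0, so the root lies in [0.1875, 0.25]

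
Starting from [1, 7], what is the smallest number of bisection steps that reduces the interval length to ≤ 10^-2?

Width after n steps is 6/2^n. Need 2^n ≥ 6/10^-2 = 600.
2^9 = 512 < 600 ≤ 2^10 = 1024, so n = 10.

10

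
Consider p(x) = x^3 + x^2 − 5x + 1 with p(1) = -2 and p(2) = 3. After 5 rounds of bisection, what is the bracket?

[1.625, 1.65625]

p(1.5) = -0.875 < 0, so the root lies in [1.5, 2]
p(1.75) = 0.671875 > 0, so the root lies in [1.5, 1.75]
p(1.625) = -0.193359 < 0, so the root lies in [1.625, 1.75]
p(1.6875) = 0.2156 > 0, so the root lies in [1.625, 1.6875]
p(1.65625) = 0.0053 > 0, so the root lies in [1.625, 1.65625]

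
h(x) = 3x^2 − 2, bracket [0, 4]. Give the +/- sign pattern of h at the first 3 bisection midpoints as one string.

m = 2, h(m) = 10 (+); new bracket [0, 2]
m = 1, h(m) = 1 (+); new bracket [0, 1]
m = 0.5, h(m) = -1.25 (−); new bracket [0.5, 1]

++-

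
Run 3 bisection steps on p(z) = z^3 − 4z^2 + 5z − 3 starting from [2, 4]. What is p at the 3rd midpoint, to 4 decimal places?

p(3) = 3 > 0, so the root lies in [2, 3]
p(2.5) = 0.125 > 0, so the root lies in [2, 2.5]
p(2.25) = -0.609375 < 0, so the root lies in [2.25, 2.5]

-0.6094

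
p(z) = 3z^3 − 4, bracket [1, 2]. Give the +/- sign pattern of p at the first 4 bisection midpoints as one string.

z = 1.5 gives p = 6.125, positive; keep [1, 1.5]
z = 1.25 gives p = 1.859375, positive; keep [1, 1.25]
z = 1.125 gives p = 0.271484, positive; keep [1, 1.125]
z = 1.0625 gives p = -0.4016, negative; keep [1.0625, 1.125]

+++-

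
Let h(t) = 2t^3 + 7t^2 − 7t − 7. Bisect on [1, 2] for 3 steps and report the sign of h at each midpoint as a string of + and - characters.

h(1.5) = 5 > 0, so the root lies in [1, 1.5]
h(1.25) = -0.90625 < 0, so the root lies in [1.25, 1.5]
h(1.375) = 1.808594 > 0, so the root lies in [1.25, 1.375]

+-+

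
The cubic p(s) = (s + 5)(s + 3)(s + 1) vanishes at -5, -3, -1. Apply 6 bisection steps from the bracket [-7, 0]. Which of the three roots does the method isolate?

-5

m = -3.5, p(m) = 1.875 (+); new bracket [-7, -3.5]
m = -5.25, p(m) = -2.390625 (−); new bracket [-5.25, -3.5]
m = -4.375, p(m) = 2.900391 (+); new bracket [-5.25, -4.375]
m = -4.8125, p(m) = 1.2957 (+); new bracket [-5.25, -4.8125]
m = -5.03125, p(m) = -0.2559 (−); new bracket [-5.03125, -4.8125]
m = -4.921875, p(m) = 0.5889 (+); new bracket [-5.03125, -4.921875]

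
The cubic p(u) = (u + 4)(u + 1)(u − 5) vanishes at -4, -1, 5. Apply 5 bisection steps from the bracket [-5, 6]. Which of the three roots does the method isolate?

5

midpoint 0.5: p = -30.375 < 0 → [0.5, 6]
midpoint 3.25: p = -53.921875 < 0 → [3.25, 6]
midpoint 4.625: p = -18.193359 < 0 → [4.625, 6]
midpoint 5.3125: p = 18.3704 > 0 → [4.625, 5.3125]
midpoint 4.96875: p = -1.6729 < 0 → [4.96875, 5.3125]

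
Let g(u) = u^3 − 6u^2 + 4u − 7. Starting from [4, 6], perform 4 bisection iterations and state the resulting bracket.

m = 5, g(m) = -12 (−); new bracket [5, 6]
m = 5.5, g(m) = -0.125 (−); new bracket [5.5, 6]
m = 5.75, g(m) = 7.734375 (+); new bracket [5.5, 5.75]
m = 5.625, g(m) = 3.6348 (+); new bracket [5.5, 5.625]

[5.5, 5.625]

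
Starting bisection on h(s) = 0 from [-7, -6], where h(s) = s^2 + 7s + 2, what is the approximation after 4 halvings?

m = -6.5, h(m) = -1.25 (−); new bracket [-7, -6.5]
m = -6.75, h(m) = 0.3125 (+); new bracket [-6.75, -6.5]
m = -6.625, h(m) = -0.484375 (−); new bracket [-6.75, -6.625]
m = -6.6875, h(m) = -0.0898 (−); new bracket [-6.75, -6.6875]

-6.6875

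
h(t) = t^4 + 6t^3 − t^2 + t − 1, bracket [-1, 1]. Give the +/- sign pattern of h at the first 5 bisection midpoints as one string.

-+---

t = 0 gives h = -1, negative; keep [0, 1]
t = 0.5 gives h = 0.0625, positive; keep [0, 0.5]
t = 0.25 gives h = -0.714844, negative; keep [0.25, 0.5]
t = 0.375 gives h = -0.4294, negative; keep [0.375, 0.5]
t = 0.4375 gives h = -0.2148, negative; keep [0.4375, 0.5]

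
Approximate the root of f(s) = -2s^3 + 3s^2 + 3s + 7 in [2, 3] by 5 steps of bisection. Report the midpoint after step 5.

2.59375

m = 2.5, f(m) = 2 (+); new bracket [2.5, 3]
m = 2.75, f(m) = -3.65625 (−); new bracket [2.5, 2.75]
m = 2.625, f(m) = -0.628906 (−); new bracket [2.5, 2.625]
m = 2.5625, f(m) = 0.7339 (+); new bracket [2.5625, 2.625]
m = 2.59375, f(m) = 0.0648 (+); new bracket [2.59375, 2.625]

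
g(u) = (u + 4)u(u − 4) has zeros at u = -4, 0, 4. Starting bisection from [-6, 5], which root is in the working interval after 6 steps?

u = -0.5 gives g = 7.875, positive; keep [-6, -0.5]
u = -3.25 gives g = 17.671875, positive; keep [-6, -3.25]
u = -4.625 gives g = -24.931641, negative; keep [-4.625, -3.25]
u = -3.9375 gives g = 1.9534, positive; keep [-4.625, -3.9375]
u = -4.28125 gives g = -9.9715, negative; keep [-4.28125, -3.9375]
u = -4.109375 gives g = -3.6449, negative; keep [-4.109375, -3.9375]

-4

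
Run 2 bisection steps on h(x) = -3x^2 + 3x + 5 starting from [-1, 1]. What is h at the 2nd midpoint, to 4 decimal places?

2.7500

x = 0 gives h = 5, positive; keep [-1, 0]
x = -0.5 gives h = 2.75, positive; keep [-1, -0.5]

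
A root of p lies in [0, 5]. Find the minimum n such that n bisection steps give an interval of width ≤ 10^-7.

26

Width after n steps is 5/2^n. Need 2^n ≥ 5/10^-7 = 50000000.
2^25 = 33554432 < 50000000 ≤ 2^26 = 67108864, so n = 26.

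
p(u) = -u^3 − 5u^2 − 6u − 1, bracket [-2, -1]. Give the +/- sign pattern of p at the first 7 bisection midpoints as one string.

u = -1.5 gives p = 0.125, positive; keep [-2, -1.5]
u = -1.75 gives p = -0.453125, negative; keep [-1.75, -1.5]
u = -1.625 gives p = -0.162109, negative; keep [-1.625, -1.5]
u = -1.5625 gives p = -0.0173, negative; keep [-1.5625, -1.5]
u = -1.53125 gives p = 0.0542, positive; keep [-1.5625, -1.53125]
u = -1.546875 gives p = 0.0185, positive; keep [-1.5625, -1.546875]
u = -1.5546875 gives p = 0.0006, positive; keep [-1.5625, -1.5546875]

+---+++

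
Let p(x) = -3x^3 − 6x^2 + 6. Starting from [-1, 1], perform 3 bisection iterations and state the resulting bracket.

[0.75, 1]

m = 0, p(m) = 6 (+); new bracket [0, 1]
m = 0.5, p(m) = 4.125 (+); new bracket [0.5, 1]
m = 0.75, p(m) = 1.359375 (+); new bracket [0.75, 1]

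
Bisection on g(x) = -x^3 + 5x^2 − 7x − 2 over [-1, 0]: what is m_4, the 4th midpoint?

-0.1875

g(-0.5) = 2.875 > 0, so the root lies in [-0.5, 0]
g(-0.25) = 0.078125 > 0, so the root lies in [-0.25, 0]
g(-0.125) = -1.044922 < 0, so the root lies in [-0.25, -0.125]
g(-0.1875) = -0.5051 < 0, so the root lies in [-0.25, -0.1875]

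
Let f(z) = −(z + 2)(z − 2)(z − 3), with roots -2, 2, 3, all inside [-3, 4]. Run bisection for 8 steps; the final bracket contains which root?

midpoint 0.5: f = -9.375 < 0 → [-3, 0.5]
midpoint -1.25: f = -10.359375 < 0 → [-3, -1.25]
midpoint -2.125: f = 2.642578 > 0 → [-2.125, -1.25]
midpoint -1.6875: f = -5.4016 < 0 → [-2.125, -1.6875]
midpoint -1.90625: f = -1.7967 < 0 → [-2.125, -1.90625]
midpoint -2.015625: f = 0.3147 > 0 → [-2.015625, -1.90625]
midpoint -1.9609375: f = -0.7676 < 0 → [-2.015625, -1.9609375]
midpoint -1.98828125: f = -0.2331 < 0 → [-2.015625, -1.98828125]

-2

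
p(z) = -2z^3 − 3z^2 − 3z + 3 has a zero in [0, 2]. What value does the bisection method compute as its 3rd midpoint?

0.75

z = 1 gives p = -5, negative; keep [0, 1]
z = 0.5 gives p = 0.5, positive; keep [0.5, 1]
z = 0.75 gives p = -1.78125, negative; keep [0.5, 0.75]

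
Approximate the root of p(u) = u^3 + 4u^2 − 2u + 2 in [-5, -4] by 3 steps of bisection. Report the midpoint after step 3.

u = -4.5 gives p = 0.875, positive; keep [-5, -4.5]
u = -4.75 gives p = -5.421875, negative; keep [-4.75, -4.5]
u = -4.625 gives p = -2.119141, negative; keep [-4.625, -4.5]

-4.625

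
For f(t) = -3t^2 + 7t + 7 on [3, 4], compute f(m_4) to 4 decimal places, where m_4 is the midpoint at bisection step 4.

f(3.5) = -5.25 < 0, so the root lies in [3, 3.5]
f(3.25) = -1.9375 < 0, so the root lies in [3, 3.25]
f(3.125) = -0.421875 < 0, so the root lies in [3, 3.125]
f(3.0625) = 0.3008 > 0, so the root lies in [3.0625, 3.125]

0.3008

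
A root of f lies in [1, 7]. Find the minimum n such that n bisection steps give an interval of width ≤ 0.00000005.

27

Width after n steps is 6/2^n. Need 2^n ≥ 6/0.00000005 = 120000000.
2^26 = 67108864 < 120000000 ≤ 2^27 = 134217728, so n = 27.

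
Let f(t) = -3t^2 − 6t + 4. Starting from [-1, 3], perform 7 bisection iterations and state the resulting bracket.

f(1) = -5 < 0, so the root lies in [-1, 1]
f(0) = 4 > 0, so the root lies in [0, 1]
f(0.5) = 0.25 > 0, so the root lies in [0.5, 1]
f(0.75) = -2.1875 < 0, so the root lies in [0.5, 0.75]
f(0.625) = -0.9219 < 0, so the root lies in [0.5, 0.625]
f(0.5625) = -0.3242 < 0, so the root lies in [0.5, 0.5625]
f(0.53125) = -0.0342 < 0, so the root lies in [0.5, 0.53125]

[0.5, 0.53125]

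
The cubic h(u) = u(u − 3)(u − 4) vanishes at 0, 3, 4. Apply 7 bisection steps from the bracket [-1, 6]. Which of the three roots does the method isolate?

0

m = 2.5, h(m) = 1.875 (+); new bracket [-1, 2.5]
m = 0.75, h(m) = 5.484375 (+); new bracket [-1, 0.75]
m = -0.125, h(m) = -1.611328 (−); new bracket [-0.125, 0.75]
m = 0.3125, h(m) = 3.0969 (+); new bracket [-0.125, 0.3125]
m = 0.09375, h(m) = 1.0643 (+); new bracket [-0.125, 0.09375]
m = -0.015625, h(m) = -0.1892 (−); new bracket [-0.015625, 0.09375]
m = 0.0390625, h(m) = 0.4581 (+); new bracket [-0.015625, 0.0390625]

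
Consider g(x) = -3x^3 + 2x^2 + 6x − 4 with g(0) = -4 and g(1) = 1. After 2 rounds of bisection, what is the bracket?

midpoint 0.5: g = -0.875 < 0 → [0.5, 1]
midpoint 0.75: g = 0.359375 > 0 → [0.5, 0.75]

[0.5, 0.75]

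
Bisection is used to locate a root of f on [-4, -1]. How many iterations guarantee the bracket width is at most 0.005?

Width after n steps is 3/2^n. Need 2^n ≥ 3/0.005 = 600.
2^9 = 512 < 600 ≤ 2^10 = 1024, so n = 10.

10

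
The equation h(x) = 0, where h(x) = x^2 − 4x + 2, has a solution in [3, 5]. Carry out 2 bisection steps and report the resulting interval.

midpoint 4: h = 2 > 0 → [3, 4]
midpoint 3.5: h = 0.25 > 0 → [3, 3.5]

[3, 3.5]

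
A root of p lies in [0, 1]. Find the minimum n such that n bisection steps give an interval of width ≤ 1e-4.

14

Width after n steps is 1/2^n. Need 2^n ≥ 1/1e-4 = 10000.
2^13 = 8192 < 10000 ≤ 2^14 = 16384, so n = 14.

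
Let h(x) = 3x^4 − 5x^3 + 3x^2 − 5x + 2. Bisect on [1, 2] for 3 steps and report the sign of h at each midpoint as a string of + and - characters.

-++

x = 1.5 gives h = -0.4375, negative; keep [1.5, 2]
x = 1.75 gives h = 3.777344, positive; keep [1.5, 1.75]
x = 1.625 gives h = 1.260498, positive; keep [1.5, 1.625]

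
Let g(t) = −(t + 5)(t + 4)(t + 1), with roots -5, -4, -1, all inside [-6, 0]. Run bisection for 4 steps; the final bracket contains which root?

-1

g(-3) = 4 > 0, so the root lies in [-3, 0]
g(-1.5) = 4.375 > 0, so the root lies in [-1.5, 0]
g(-0.75) = -3.453125 < 0, so the root lies in [-1.5, -0.75]
g(-1.125) = 1.3926 > 0, so the root lies in [-1.125, -0.75]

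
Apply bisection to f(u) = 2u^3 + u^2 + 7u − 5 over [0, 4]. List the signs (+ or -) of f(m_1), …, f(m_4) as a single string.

u = 2 gives f = 29, positive; keep [0, 2]
u = 1 gives f = 5, positive; keep [0, 1]
u = 0.5 gives f = -1, negative; keep [0.5, 1]
u = 0.75 gives f = 1.6562, positive; keep [0.5, 0.75]

++-+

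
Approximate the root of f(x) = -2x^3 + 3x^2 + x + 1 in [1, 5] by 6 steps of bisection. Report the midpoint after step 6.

f(3) = -23 < 0, so the root lies in [1, 3]
f(2) = -1 < 0, so the root lies in [1, 2]
f(1.5) = 2.5 > 0, so the root lies in [1.5, 2]
f(1.75) = 1.2188 > 0, so the root lies in [1.75, 2]
f(1.875) = 0.2383 > 0, so the root lies in [1.875, 2]
f(1.9375) = -0.3472 < 0, so the root lies in [1.875, 1.9375]

1.9375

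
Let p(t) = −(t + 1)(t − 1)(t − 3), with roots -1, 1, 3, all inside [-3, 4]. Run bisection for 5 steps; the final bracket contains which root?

p(0.5) = -1.875 < 0, so the root lies in [-3, 0.5]
p(-1.25) = 2.390625 > 0, so the root lies in [-1.25, 0.5]
p(-0.375) = -2.900391 < 0, so the root lies in [-1.25, -0.375]
p(-0.8125) = -1.2957 < 0, so the root lies in [-1.25, -0.8125]
p(-1.03125) = 0.2559 > 0, so the root lies in [-1.03125, -0.8125]

-1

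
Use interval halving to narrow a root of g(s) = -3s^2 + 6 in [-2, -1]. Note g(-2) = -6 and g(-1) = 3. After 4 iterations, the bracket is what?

midpoint -1.5: g = -0.75 < 0 → [-1.5, -1]
midpoint -1.25: g = 1.3125 > 0 → [-1.5, -1.25]
midpoint -1.375: g = 0.328125 > 0 → [-1.5, -1.375]
midpoint -1.4375: g = -0.1992 < 0 → [-1.4375, -1.375]

[-1.4375, -1.375]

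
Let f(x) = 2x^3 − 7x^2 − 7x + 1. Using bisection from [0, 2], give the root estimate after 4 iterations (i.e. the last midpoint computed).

0.125

midpoint 1: f = -11 < 0 → [0, 1]
midpoint 0.5: f = -4 < 0 → [0, 0.5]
midpoint 0.25: f = -1.15625 < 0 → [0, 0.25]
midpoint 0.125: f = 0.0195 > 0 → [0.125, 0.25]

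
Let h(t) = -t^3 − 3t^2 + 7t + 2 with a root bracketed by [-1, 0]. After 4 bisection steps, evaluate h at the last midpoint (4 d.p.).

-0.4500

h(-0.5) = -2.125 < 0, so the root lies in [-0.5, 0]
h(-0.25) = 0.078125 > 0, so the root lies in [-0.5, -0.25]
h(-0.375) = -0.994141 < 0, so the root lies in [-0.375, -0.25]
h(-0.3125) = -0.45 < 0, so the root lies in [-0.3125, -0.25]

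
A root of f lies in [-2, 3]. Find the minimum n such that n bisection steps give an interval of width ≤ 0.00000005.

Width after n steps is 5/2^n. Need 2^n ≥ 5/0.00000005 = 100000000.
2^26 = 67108864 < 100000000 ≤ 2^27 = 134217728, so n = 27.

27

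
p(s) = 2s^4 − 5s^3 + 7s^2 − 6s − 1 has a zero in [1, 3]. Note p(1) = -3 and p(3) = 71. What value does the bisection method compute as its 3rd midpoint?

1.75

p(2) = 7 > 0, so the root lies in [1, 2]
p(1.5) = -1 < 0, so the root lies in [1.5, 2]
p(1.75) = 1.898438 > 0, so the root lies in [1.5, 1.75]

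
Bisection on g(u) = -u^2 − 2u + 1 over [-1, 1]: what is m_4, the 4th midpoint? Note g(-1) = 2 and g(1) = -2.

u = 0 gives g = 1, positive; keep [0, 1]
u = 0.5 gives g = -0.25, negative; keep [0, 0.5]
u = 0.25 gives g = 0.4375, positive; keep [0.25, 0.5]
u = 0.375 gives g = 0.1094, positive; keep [0.375, 0.5]

0.375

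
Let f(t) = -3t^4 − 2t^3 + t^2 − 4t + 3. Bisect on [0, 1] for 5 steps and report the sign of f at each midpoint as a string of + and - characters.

+--++

m = 0.5, f(m) = 0.8125 (+); new bracket [0.5, 1]
m = 0.75, f(m) = -1.230469 (−); new bracket [0.5, 0.75]
m = 0.625, f(m) = -0.05542 (−); new bracket [0.5, 0.625]
m = 0.5625, f(m) = 0.4101 (+); new bracket [0.5625, 0.625]
m = 0.59375, f(m) = 0.186 (+); new bracket [0.59375, 0.625]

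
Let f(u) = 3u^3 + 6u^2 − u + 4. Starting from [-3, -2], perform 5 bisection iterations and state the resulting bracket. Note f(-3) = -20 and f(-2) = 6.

[-2.40625, -2.375]

u = -2.5 gives f = -2.875, negative; keep [-2.5, -2]
u = -2.25 gives f = 2.453125, positive; keep [-2.5, -2.25]
u = -2.375 gives f = 0.029297, positive; keep [-2.5, -2.375]
u = -2.4375 gives f = -1.3606, negative; keep [-2.4375, -2.375]
u = -2.40625 gives f = -0.6504, negative; keep [-2.40625, -2.375]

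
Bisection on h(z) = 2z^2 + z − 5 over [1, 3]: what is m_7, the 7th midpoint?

1.359375

h(2) = 5 > 0, so the root lies in [1, 2]
h(1.5) = 1 > 0, so the root lies in [1, 1.5]
h(1.25) = -0.625 < 0, so the root lies in [1.25, 1.5]
h(1.375) = 0.1562 > 0, so the root lies in [1.25, 1.375]
h(1.3125) = -0.2422 < 0, so the root lies in [1.3125, 1.375]
h(1.34375) = -0.0449 < 0, so the root lies in [1.34375, 1.375]
h(1.359375) = 0.0552 > 0, so the root lies in [1.34375, 1.359375]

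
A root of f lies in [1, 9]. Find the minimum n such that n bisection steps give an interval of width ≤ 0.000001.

23

Width after n steps is 8/2^n. Need 2^n ≥ 8/0.000001 = 8000000.
2^22 = 4194304 < 8000000 ≤ 2^23 = 8388608, so n = 23.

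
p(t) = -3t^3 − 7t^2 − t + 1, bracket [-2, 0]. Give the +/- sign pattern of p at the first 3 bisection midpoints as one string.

-+-

p(-1) = -2 < 0, so the root lies in [-1, 0]
p(-0.5) = 0.125 > 0, so the root lies in [-1, -0.5]
p(-0.75) = -0.921875 < 0, so the root lies in [-0.75, -0.5]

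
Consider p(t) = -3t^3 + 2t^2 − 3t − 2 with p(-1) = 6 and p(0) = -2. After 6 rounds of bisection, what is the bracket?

p(-0.5) = 0.375 > 0, so the root lies in [-0.5, 0]
p(-0.25) = -1.078125 < 0, so the root lies in [-0.5, -0.25]
p(-0.375) = -0.435547 < 0, so the root lies in [-0.5, -0.375]
p(-0.4375) = -0.0535 < 0, so the root lies in [-0.5, -0.4375]
p(-0.46875) = 0.1547 > 0, so the root lies in [-0.46875, -0.4375]
p(-0.453125) = 0.0491 > 0, so the root lies in [-0.453125, -0.4375]

[-0.453125, -0.4375]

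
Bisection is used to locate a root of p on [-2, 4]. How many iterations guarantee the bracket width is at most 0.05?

7

Width after n steps is 6/2^n. Need 2^n ≥ 6/0.05 = 120.
2^6 = 64 < 120 ≤ 2^7 = 128, so n = 7.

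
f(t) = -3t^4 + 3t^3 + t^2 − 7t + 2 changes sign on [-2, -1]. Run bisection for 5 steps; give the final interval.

t = -1.5 gives f = -10.5625, negative; keep [-1.5, -1]
t = -1.25 gives f = -0.871094, negative; keep [-1.25, -1]
t = -1.125 gives f = 2.063721, positive; keep [-1.25, -1.125]
t = -1.1875 gives f = 0.7334, positive; keep [-1.25, -1.1875]
t = -1.21875 gives f = -0.033, negative; keep [-1.21875, -1.1875]

[-1.21875, -1.1875]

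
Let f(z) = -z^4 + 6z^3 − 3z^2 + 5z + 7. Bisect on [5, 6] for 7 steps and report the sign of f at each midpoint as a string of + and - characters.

+-+-+-+

midpoint 5.5: f = 26.9375 > 0 → [5.5, 6]
midpoint 5.75: f = -15.910156 < 0 → [5.5, 5.75]
midpoint 5.625: f = 6.945068 > 0 → [5.625, 5.75]
midpoint 5.6875: f = -4.1126 < 0 → [5.625, 5.6875]
midpoint 5.65625: f = 1.5072 > 0 → [5.65625, 5.6875]
midpoint 5.671875: f = -1.2797 < 0 → [5.65625, 5.671875]
midpoint 5.6640625: f = 0.1194 > 0 → [5.6640625, 5.671875]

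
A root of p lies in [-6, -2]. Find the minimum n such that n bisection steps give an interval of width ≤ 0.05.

7

Width after n steps is 4/2^n. Need 2^n ≥ 4/0.05 = 80.
2^6 = 64 < 80 ≤ 2^7 = 128, so n = 7.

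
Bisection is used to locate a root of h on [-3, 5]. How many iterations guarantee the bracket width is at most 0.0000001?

27

Width after n steps is 8/2^n. Need 2^n ≥ 8/0.0000001 = 80000000.
2^26 = 67108864 < 80000000 ≤ 2^27 = 134217728, so n = 27.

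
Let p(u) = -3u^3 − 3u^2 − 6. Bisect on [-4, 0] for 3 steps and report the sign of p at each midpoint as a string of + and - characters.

m = -2, p(m) = 6 (+); new bracket [-2, 0]
m = -1, p(m) = -6 (−); new bracket [-2, -1]
m = -1.5, p(m) = -2.625 (−); new bracket [-2, -1.5]

+--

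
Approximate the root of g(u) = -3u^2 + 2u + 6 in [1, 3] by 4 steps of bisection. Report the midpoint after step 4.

g(2) = -2 < 0, so the root lies in [1, 2]
g(1.5) = 2.25 > 0, so the root lies in [1.5, 2]
g(1.75) = 0.3125 > 0, so the root lies in [1.75, 2]
g(1.875) = -0.7969 < 0, so the root lies in [1.75, 1.875]

1.875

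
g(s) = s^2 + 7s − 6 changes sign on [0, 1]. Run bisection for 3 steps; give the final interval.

[0.75, 0.875]

midpoint 0.5: g = -2.25 < 0 → [0.5, 1]
midpoint 0.75: g = -0.1875 < 0 → [0.75, 1]
midpoint 0.875: g = 0.890625 > 0 → [0.75, 0.875]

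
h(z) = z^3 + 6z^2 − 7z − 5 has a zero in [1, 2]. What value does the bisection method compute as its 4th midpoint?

1.4375

midpoint 1.5: h = 1.375 > 0 → [1, 1.5]
midpoint 1.25: h = -2.421875 < 0 → [1.25, 1.5]
midpoint 1.375: h = -0.681641 < 0 → [1.375, 1.5]
midpoint 1.4375: h = 0.3064 > 0 → [1.375, 1.4375]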